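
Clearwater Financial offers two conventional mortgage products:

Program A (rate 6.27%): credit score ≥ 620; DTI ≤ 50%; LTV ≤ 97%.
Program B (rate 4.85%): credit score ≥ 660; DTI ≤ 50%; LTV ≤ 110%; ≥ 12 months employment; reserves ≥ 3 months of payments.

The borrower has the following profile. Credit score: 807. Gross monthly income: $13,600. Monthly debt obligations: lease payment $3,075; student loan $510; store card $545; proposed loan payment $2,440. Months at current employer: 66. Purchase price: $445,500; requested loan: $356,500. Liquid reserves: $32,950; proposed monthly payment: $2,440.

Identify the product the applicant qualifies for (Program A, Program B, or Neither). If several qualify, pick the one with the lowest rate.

Program B

Total debts = (3,075 + 510 + 545 + 2,440) = 6,570; DTI = 6,570/13,600 = 48.3%.
LTV = 356,500/445,500 = 80%.
Reserves = 32,950/2,440 = 13.5 months.
Program A: score 807 ≥ 620; DTI 48.3% ≤ 50%; LTV 80% ≤ 97% → qualifies.
Program B: score 807 ≥ 660; DTI 48.3% ≤ 50%; LTV 80% ≤ 110%; employment 66 ≥ 12 mo; reserves 13.5 ≥ 3 mo → qualifies.
Qualifying: Program A, Program B. Lowest rate is 4.85% → Program B.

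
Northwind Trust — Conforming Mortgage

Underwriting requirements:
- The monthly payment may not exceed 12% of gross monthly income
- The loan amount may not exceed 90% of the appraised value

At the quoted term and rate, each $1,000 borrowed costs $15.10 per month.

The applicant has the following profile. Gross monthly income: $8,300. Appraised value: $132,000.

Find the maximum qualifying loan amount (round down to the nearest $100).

$65,900

Payment cap: 12% × $8,300 = $996/month.
At $15.10 per $1,000, that supports 996/15.10 × 1,000 ≈ $65,960 → $65,900.
LTV cap: 90% × $132,000 = $118,800 → $118,800.
Binding constraint: payment-to-income.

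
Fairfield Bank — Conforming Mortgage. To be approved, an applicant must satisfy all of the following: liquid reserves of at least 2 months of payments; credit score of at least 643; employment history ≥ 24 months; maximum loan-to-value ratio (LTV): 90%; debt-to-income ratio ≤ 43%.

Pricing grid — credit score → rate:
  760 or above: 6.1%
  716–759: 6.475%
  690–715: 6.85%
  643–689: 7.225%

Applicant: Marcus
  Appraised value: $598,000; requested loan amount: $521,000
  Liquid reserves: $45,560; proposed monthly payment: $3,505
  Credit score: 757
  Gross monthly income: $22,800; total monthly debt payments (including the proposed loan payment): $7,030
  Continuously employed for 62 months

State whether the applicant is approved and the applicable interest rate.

Credit score 757 ≥ 643 (meets minimum)
Loan-to-value = 521,000/598,000 = 87.1% — pass (90% max)
Liquid reserves cover 45,560/3,505 = 13.0 months — ≥ 2 required
DTI = 7,030/22,800 = 30.8% ≤ 43%
Employment 62 ≥ 24 months
All requirements met. Score 757 falls in the 716–759 tier → 6.475%.

Approved at 6.475%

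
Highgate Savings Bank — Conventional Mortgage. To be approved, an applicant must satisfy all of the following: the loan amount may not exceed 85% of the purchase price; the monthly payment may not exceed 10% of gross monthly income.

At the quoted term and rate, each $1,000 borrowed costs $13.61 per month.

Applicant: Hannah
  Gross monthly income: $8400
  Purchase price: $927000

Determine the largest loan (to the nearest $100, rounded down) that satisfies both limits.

Payment cap: 10% × $8,400 = $840/month.
At $13.61 per $1,000, that supports 840/13.61 × 1,000 ≈ $61,719 → $61,700.
LTV cap: 85% × $927,000 = $787,950 → $787,900.
Binding constraint: payment-to-income.

$61,700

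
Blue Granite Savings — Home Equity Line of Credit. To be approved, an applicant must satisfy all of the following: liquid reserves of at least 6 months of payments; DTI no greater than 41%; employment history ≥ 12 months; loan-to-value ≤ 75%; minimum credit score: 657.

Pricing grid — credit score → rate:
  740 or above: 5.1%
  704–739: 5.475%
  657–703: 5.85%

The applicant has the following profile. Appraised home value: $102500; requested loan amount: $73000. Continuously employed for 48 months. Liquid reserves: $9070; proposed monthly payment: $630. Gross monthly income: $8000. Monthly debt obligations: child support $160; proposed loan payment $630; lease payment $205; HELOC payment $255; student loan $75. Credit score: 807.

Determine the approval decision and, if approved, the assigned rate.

Approved at 5.1%

Credit score 807 ≥ 657 (meets minimum)
LTV: 73,000 ÷ 102,500 = 71.2%, within 75% cap
Employment 48 ≥ 12 months
Total monthly debts = (160 + 630 + 205 + 255 + 75) = 1,325. Debt-to-income = 1,325/8,000 = 16.6% — meets 41% limit
Reserves: 9,070 ÷ 630 = 14.4 months (meets 6-month minimum)
All requirements met. Score 807 falls in the 740 or above tier → 5.1%.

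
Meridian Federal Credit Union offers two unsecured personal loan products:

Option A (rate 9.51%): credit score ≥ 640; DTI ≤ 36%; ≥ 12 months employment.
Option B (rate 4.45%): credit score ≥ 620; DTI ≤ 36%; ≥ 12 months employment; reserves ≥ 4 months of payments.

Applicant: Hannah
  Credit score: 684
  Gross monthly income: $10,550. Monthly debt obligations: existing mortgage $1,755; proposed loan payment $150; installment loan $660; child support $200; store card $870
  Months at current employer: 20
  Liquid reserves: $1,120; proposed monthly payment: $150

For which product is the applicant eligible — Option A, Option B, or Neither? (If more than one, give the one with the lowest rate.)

Option B

Total debts = (1,755 + 150 + 660 + 200 + 870) = 3,635; DTI = 3,635/10,550 = 34.5%.
Reserves = 1,120/150 = 7.5 months.
Option A: score 684 ≥ 640; DTI 34.5% ≤ 36%; employment 20 ≥ 12 mo → qualifies.
Option B: score 684 ≥ 620; DTI 34.5% ≤ 36%; employment 20 ≥ 12 mo; reserves 7.5 ≥ 4 mo → qualifies.
Qualifying: Option A, Option B. Lowest rate is 4.45% → Option B.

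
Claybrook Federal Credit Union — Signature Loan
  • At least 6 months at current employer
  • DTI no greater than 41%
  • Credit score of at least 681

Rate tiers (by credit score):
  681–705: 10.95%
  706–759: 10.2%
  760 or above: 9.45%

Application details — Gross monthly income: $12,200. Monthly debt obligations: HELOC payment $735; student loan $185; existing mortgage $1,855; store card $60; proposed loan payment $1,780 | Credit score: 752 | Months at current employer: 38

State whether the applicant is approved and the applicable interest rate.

Credit score 752 ≥ 681 (meets minimum)
Total monthly debts = (735 + 185 + 1,855 + 60 + 1,780) = 4,615. Debt-to-income = 4,615/12,200 = 37.8% — meets 41% limit
Employment 38 ≥ 6 months
All requirements met. Score 752 falls in the 706–759 tier → 10.2%.

Approved at 10.2%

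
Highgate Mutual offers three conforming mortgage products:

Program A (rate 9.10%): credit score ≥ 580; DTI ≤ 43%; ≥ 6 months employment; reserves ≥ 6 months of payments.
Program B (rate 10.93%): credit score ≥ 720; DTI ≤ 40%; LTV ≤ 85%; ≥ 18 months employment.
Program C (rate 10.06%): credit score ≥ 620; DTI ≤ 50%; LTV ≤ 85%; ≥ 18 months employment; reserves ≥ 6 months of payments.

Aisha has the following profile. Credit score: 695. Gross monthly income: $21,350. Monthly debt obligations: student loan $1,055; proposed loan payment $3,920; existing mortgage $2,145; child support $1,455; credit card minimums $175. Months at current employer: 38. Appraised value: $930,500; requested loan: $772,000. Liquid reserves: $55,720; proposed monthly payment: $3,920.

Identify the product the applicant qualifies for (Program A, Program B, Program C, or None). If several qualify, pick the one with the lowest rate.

Total debts = (1,055 + 3,920 + 2,145 + 1,455 + 175) = 8,750; DTI = 8,750/21,350 = 41%.
LTV = 772,000/930,500 = 83%.
Reserves = 55,720/3,920 = 14.2 months.
Program A: score 695 ≥ 580; DTI 41% ≤ 43%; employment 38 ≥ 6 mo; reserves 14.2 ≥ 6 mo → qualifies.
Program B: score 695 < 720; DTI 41% > 40%; LTV 83% ≤ 85%; employment 38 ≥ 18 mo → does not qualify.
Program C: score 695 ≥ 620; DTI 41% ≤ 50%; LTV 83% ≤ 85%; employment 38 ≥ 18 mo; reserves 14.2 ≥ 6 mo → qualifies.
Qualifying: Program A, Program C. Lowest rate is 9.10% → Program A.

Program A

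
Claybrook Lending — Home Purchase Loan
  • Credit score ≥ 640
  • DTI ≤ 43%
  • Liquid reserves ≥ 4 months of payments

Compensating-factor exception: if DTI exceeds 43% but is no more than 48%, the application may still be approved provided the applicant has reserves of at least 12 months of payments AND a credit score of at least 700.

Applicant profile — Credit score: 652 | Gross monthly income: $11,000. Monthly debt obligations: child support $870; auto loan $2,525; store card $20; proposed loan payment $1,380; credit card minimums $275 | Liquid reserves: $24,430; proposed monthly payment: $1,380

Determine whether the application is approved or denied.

Credit score 652 ≥ 640 (meets base)
Total debts = (870 + 2,525 + 20 + 1,380 + 275) = 5,070. DTI: 5,070 ÷ 11,000 = 46.1%, over the 43% base limit.
Reserves = 24,430/1,380 = 17.7 months ≥ 4
DTI 46.1% is within the 43%–48% exception band; checking compensating factors.
Override check — reserves: 17.7 mo (ok); score: 652 (below 700).
Override conditions not both satisfied; exception does not apply.

Denied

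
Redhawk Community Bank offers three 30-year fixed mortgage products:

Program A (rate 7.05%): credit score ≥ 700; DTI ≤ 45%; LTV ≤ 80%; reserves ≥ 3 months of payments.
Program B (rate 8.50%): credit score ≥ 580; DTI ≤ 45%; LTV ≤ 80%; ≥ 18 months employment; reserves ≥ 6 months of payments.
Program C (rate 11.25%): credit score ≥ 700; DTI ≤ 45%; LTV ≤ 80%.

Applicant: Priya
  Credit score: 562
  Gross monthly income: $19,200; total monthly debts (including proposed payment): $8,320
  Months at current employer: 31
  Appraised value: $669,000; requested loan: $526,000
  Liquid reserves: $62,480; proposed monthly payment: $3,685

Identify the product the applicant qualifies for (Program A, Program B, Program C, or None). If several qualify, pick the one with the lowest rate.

DTI = 8,320/19,200 = 43.3%.
LTV = 526,000/669,000 = 78.6%.
Reserves = 62,480/3,685 = 17.0 months.
Program A: score 562 < 700; DTI 43.3% ≤ 45%; LTV 78.6% ≤ 80%; reserves 17.0 ≥ 3 mo → does not qualify.
Program B: score 562 < 580; DTI 43.3% ≤ 45%; LTV 78.6% ≤ 80%; employment 31 ≥ 18 mo; reserves 17.0 ≥ 6 mo → does not qualify.
Program C: score 562 < 700; DTI 43.3% ≤ 45%; LTV 78.6% ≤ 80% → does not qualify.

None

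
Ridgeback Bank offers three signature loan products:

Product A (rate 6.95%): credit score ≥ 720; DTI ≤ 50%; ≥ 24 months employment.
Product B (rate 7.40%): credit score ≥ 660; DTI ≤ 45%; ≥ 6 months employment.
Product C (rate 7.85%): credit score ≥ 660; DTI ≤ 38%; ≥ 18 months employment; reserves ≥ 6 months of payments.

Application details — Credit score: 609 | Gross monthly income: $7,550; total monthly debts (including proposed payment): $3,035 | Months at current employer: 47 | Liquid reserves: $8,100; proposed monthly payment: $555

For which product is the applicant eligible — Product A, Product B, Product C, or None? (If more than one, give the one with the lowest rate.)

None

DTI = 3,035/7,550 = 40.2%.
Reserves = 8,100/555 = 14.6 months.
Product A: score 609 < 720; DTI 40.2% ≤ 50%; employment 47 ≥ 24 mo → does not qualify.
Product B: score 609 < 660; DTI 40.2% ≤ 45%; employment 47 ≥ 6 mo → does not qualify.
Product C: score 609 < 660; DTI 40.2% > 38%; employment 47 ≥ 18 mo; reserves 14.6 ≥ 6 mo → does not qualify.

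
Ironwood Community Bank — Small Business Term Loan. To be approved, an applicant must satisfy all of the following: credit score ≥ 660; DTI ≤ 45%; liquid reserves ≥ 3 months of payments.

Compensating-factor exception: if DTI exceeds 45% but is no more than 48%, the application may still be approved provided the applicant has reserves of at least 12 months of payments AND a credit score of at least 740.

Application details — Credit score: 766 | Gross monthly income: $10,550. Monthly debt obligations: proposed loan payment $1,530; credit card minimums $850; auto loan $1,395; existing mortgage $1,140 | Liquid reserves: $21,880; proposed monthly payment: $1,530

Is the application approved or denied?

Approved

Credit score 766 ≥ 660 (meets base)
Total debts = (1,530 + 850 + 1,395 + 1,140) = 4,915. DTI = 4,915/10,550 = 46.6% > 45% — standard DTI limit exceeded.
Reserves = 21,880/1,530 = 14.3 months ≥ 3
DTI 46.6% is within the 45%–48% exception band; checking compensating factors.
Reserves 14.3 ≥ 12 months; credit score 766 ≥ 740.
Both compensating conditions met → exception applies.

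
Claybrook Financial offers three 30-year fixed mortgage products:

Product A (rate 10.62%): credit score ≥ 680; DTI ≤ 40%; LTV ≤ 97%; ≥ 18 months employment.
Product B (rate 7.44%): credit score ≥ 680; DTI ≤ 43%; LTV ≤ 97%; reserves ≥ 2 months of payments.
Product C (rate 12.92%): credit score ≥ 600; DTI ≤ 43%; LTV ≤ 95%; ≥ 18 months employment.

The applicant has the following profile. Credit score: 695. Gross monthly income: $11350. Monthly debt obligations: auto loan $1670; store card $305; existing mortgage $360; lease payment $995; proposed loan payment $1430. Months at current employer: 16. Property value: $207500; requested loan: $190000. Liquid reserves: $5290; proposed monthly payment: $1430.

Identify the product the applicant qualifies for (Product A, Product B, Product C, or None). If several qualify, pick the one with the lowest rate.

Total debts = (1,670 + 305 + 360 + 995 + 1,430) = 4,760; DTI = 4,760/11,350 = 41.9%.
LTV = 190,000/207,500 = 91.6%.
Reserves = 5,290/1,430 = 3.7 months.
Product A: score 695 ≥ 680; DTI 41.9% > 40%; LTV 91.6% ≤ 97%; employment 16 < 18 mo → does not qualify.
Product B: score 695 ≥ 680; DTI 41.9% ≤ 43%; LTV 91.6% ≤ 97%; reserves 3.7 ≥ 2 mo → qualifies.
Product C: score 695 ≥ 600; DTI 41.9% ≤ 43%; LTV 91.6% ≤ 95%; employment 16 < 18 mo → does not qualify.

Product B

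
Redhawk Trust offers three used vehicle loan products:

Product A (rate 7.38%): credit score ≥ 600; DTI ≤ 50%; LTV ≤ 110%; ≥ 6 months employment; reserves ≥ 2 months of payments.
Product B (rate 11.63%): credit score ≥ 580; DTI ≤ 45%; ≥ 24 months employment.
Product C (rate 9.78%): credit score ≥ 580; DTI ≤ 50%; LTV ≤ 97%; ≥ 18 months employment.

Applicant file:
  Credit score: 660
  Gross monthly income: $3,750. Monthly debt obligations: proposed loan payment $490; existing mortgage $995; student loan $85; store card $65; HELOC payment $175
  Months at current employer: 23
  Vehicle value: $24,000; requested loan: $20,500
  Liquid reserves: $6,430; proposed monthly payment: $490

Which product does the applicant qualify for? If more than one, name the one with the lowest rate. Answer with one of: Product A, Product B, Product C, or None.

Product A

Total debts = (490 + 995 + 85 + 65 + 175) = 1,810; DTI = 1,810/3,750 = 48.3%.
LTV = 20,500/24,000 = 85.4%.
Reserves = 6,430/490 = 13.1 months.
Product A: score 660 ≥ 600; DTI 48.3% ≤ 50%; LTV 85.4% ≤ 110%; employment 23 ≥ 6 mo; reserves 13.1 ≥ 2 mo → qualifies.
Product B: score 660 ≥ 580; DTI 48.3% > 45%; employment 23 < 24 mo → does not qualify.
Product C: score 660 ≥ 580; DTI 48.3% ≤ 50%; LTV 85.4% ≤ 97%; employment 23 ≥ 18 mo → qualifies.
Qualifying: Product A, Product C. Lowest rate is 7.38% → Product A.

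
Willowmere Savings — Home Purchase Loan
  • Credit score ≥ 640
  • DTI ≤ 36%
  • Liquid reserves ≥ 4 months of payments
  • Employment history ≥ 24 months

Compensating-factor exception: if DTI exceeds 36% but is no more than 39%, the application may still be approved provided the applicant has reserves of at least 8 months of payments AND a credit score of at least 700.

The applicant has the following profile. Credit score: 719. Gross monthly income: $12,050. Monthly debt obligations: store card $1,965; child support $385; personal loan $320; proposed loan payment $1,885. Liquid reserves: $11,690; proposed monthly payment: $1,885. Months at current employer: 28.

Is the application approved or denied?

Denied

Credit score 719 ≥ 640 (meets base)
Total debts = (1,965 + 385 + 320 + 1,885) = 4,555. DTI: 4,555 ÷ 12,050 = 37.8%, over the 36% base limit.
Liquid reserves cover 11,690/1,885 = 6.2 months — ≥ 4 required
Employment 28 ≥ 24 months
37.8% falls in the override range (36%–39%), so the compensating-factor test applies.
Override check — reserves: 6.2 mo (short of 8); score: 719 (ok).
Override conditions not both satisfied; exception does not apply.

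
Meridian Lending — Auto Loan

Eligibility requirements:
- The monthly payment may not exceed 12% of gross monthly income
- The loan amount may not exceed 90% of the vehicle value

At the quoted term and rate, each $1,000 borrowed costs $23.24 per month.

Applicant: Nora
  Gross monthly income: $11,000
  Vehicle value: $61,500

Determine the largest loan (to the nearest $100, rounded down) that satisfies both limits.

Payment cap: 12% × $11,000 = $1,320/month.
At $23.24 per $1,000, that supports 1,320/23.24 × 1,000 ≈ $56,798 → $56,700.
LTV cap: 90% × $61,500 = $55,350 → $55,300.
Binding constraint: loan-to-value.

$55,300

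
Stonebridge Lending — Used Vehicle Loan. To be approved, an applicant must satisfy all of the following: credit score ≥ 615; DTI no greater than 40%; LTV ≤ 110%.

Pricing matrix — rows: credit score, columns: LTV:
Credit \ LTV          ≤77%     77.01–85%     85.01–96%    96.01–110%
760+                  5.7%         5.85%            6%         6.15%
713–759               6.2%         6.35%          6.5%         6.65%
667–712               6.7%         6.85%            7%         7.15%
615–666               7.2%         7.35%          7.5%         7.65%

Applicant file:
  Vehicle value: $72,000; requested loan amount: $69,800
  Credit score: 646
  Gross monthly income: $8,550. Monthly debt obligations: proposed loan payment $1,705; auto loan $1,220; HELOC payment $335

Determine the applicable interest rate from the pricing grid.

7.65%

Credit score 646 ≥ 615; Total monthly debts = (1,705 + 1,220 + 335) = 3,260. DTI = 3,260/8,550 = 38.1% ≤ 40%
LTV = 69,800/72,000 = 96.9% ≤ 110%
Row: 646 falls in 615–666. Column: 96.9% falls in 96.01–110%. Rate = 7.65%.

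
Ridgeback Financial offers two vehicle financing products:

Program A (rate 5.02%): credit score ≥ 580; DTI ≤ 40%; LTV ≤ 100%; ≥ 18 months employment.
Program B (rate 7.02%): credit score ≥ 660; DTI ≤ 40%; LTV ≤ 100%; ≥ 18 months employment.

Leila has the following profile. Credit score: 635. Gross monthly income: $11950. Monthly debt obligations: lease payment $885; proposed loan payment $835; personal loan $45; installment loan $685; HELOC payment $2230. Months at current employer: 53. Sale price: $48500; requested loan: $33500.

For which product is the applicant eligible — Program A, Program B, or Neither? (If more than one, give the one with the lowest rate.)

Total debts = (885 + 835 + 45 + 685 + 2,230) = 4,680; DTI = 4,680/11,950 = 39.2%.
LTV = 33,500/48,500 = 69.1%.
Program A: score 635 ≥ 580; DTI 39.2% ≤ 40%; LTV 69.1% ≤ 100%; employment 53 ≥ 18 mo → qualifies.
Program B: score 635 < 660; DTI 39.2% ≤ 40%; LTV 69.1% ≤ 100%; employment 53 ≥ 18 mo → does not qualify.

Program A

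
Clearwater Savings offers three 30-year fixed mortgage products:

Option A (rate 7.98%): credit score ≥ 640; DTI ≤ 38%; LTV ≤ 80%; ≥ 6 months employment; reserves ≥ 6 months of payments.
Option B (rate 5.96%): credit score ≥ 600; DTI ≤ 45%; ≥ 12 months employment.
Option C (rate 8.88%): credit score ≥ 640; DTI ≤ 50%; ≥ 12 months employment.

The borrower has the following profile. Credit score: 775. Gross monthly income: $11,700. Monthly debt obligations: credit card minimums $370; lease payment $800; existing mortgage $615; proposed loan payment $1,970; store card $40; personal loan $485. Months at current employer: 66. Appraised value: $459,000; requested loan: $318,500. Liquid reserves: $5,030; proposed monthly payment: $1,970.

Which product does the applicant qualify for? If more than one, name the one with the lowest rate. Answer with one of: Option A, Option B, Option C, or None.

Option B

Total debts = (370 + 800 + 615 + 1,970 + 40 + 485) = 4,280; DTI = 4,280/11,700 = 36.6%.
LTV = 318,500/459,000 = 69.4%.
Reserves = 5,030/1,970 = 2.6 months.
Option A: score 775 ≥ 640; DTI 36.6% ≤ 38%; LTV 69.4% ≤ 80%; employment 66 ≥ 6 mo; reserves 2.6 < 6 mo → does not qualify.
Option B: score 775 ≥ 600; DTI 36.6% ≤ 45%; employment 66 ≥ 12 mo → qualifies.
Option C: score 775 ≥ 640; DTI 36.6% ≤ 50%; employment 66 ≥ 12 mo → qualifies.
Qualifying: Option B, Option C. Lowest rate is 5.96% → Option B.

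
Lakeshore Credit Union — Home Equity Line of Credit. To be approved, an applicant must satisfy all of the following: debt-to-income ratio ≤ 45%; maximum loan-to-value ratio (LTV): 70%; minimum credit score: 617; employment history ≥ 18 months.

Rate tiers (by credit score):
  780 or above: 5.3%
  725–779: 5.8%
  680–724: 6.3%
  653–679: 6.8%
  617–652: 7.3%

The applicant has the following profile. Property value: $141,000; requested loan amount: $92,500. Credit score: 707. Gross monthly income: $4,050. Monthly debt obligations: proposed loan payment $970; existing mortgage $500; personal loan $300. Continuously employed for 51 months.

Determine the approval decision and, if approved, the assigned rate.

Approved at 6.3%

Credit score 707 ≥ 617 (meets minimum)
Loan-to-value = 92,500/141,000 = 65.6% — pass (70% max)
Employment 51 ≥ 18 months
Total monthly debts = (970 + 500 + 300) = 1,770. Debt-to-income = 1,770/4,050 = 43.7% — meets 45% limit
All requirements met. Score 707 falls in the 680–724 tier → 6.3%.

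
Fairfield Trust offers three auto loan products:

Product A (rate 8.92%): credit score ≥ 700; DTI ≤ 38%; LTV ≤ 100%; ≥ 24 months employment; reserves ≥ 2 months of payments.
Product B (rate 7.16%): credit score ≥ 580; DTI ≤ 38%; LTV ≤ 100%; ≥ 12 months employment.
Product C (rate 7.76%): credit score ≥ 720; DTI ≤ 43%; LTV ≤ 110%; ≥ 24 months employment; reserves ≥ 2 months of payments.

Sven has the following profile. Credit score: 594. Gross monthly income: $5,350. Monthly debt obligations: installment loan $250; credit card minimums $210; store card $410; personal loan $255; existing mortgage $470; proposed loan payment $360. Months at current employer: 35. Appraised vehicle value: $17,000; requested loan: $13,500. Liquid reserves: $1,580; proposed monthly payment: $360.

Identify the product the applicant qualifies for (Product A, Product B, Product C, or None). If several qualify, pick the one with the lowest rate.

Product B

Total debts = (250 + 210 + 410 + 255 + 470 + 360) = 1,955; DTI = 1,955/5,350 = 36.5%.
LTV = 13,500/17,000 = 79.4%.
Reserves = 1,580/360 = 4.4 months.
Product A: score 594 < 700; DTI 36.5% ≤ 38%; LTV 79.4% ≤ 100%; employment 35 ≥ 24 mo; reserves 4.4 ≥ 2 mo → does not qualify.
Product B: score 594 ≥ 580; DTI 36.5% ≤ 38%; LTV 79.4% ≤ 100%; employment 35 ≥ 12 mo → qualifies.
Product C: score 594 < 720; DTI 36.5% ≤ 43%; LTV 79.4% ≤ 110%; employment 35 ≥ 24 mo; reserves 4.4 ≥ 2 mo → does not qualify.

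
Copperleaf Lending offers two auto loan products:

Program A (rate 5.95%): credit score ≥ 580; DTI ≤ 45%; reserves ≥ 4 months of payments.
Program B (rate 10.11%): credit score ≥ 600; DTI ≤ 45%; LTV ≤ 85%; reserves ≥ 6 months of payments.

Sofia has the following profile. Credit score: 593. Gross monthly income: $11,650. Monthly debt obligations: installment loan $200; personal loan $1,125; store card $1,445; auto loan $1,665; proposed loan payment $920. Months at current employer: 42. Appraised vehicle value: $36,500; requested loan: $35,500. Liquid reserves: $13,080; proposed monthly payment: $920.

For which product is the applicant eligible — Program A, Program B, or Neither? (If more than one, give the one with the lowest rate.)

Neither

Total debts = (200 + 1,125 + 1,445 + 1,665 + 920) = 5,355; DTI = 5,355/11,650 = 46%.
LTV = 35,500/36,500 = 97.3%.
Reserves = 13,080/920 = 14.2 months.
Program A: score 593 ≥ 580; DTI 46% > 45%; reserves 14.2 ≥ 4 mo → does not qualify.
Program B: score 593 < 600; DTI 46% > 45%; LTV 97.3% > 85%; reserves 14.2 ≥ 6 mo → does not qualify.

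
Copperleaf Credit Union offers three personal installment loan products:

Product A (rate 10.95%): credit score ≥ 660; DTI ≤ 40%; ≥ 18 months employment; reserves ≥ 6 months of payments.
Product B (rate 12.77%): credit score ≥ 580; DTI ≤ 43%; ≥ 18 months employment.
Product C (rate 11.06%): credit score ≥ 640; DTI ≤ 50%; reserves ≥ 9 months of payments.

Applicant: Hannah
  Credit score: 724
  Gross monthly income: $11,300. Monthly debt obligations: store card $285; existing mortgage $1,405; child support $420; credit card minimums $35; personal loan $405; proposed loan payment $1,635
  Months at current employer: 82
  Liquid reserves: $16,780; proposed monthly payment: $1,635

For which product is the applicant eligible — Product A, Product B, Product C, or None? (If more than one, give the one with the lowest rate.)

Product A

Total debts = (285 + 1,405 + 420 + 35 + 405 + 1,635) = 4,185; DTI = 4,185/11,300 = 37%.
Reserves = 16,780/1,635 = 10.3 months.
Product A: score 724 ≥ 660; DTI 37% ≤ 40%; employment 82 ≥ 18 mo; reserves 10.3 ≥ 6 mo → qualifies.
Product B: score 724 ≥ 580; DTI 37% ≤ 43%; employment 82 ≥ 18 mo → qualifies.
Product C: score 724 ≥ 640; DTI 37% ≤ 50%; reserves 10.3 ≥ 9 mo → qualifies.
Qualifying: Product A, Product B, Product C. Lowest rate is 10.95% → Product A.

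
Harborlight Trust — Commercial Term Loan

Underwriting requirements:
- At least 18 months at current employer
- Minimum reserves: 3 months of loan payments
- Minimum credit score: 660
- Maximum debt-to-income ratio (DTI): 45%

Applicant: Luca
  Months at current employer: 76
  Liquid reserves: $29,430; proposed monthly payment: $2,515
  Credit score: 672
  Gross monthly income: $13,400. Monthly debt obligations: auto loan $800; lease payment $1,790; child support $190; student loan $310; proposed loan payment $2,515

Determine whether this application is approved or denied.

Employment 76 ≥ 18 months
Reserves = 29,430/2,515 = 11.7 months ≥ 3
Credit score 672 ≥ 660 (meets)
Total monthly debts = (800 + 1,790 + 190 + 310 + 2,515) = 5,605. DTI: 5,605 ÷ 13,400 = 41.8%, within the 45% cap
All criteria satisfied.

Approved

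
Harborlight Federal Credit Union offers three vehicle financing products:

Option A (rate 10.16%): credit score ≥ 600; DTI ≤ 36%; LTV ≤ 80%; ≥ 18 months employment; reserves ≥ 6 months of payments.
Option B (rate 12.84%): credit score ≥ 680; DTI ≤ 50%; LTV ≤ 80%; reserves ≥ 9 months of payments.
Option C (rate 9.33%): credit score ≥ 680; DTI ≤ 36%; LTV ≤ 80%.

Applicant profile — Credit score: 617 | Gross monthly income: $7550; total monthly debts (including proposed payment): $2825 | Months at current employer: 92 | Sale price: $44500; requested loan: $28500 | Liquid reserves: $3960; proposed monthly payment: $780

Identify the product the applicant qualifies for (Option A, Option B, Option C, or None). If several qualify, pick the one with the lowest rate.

DTI = 2,825/7,550 = 37.4%.
LTV = 28,500/44,500 = 64%.
Reserves = 3,960/780 = 5.1 months.
Option A: score 617 ≥ 600; DTI 37.4% > 36%; LTV 64% ≤ 80%; employment 92 ≥ 18 mo; reserves 5.1 < 6 mo → does not qualify.
Option B: score 617 < 680; DTI 37.4% ≤ 50%; LTV 64% ≤ 80%; reserves 5.1 < 9 mo → does not qualify.
Option C: score 617 < 680; DTI 37.4% > 36%; LTV 64% ≤ 80% → does not qualify.

None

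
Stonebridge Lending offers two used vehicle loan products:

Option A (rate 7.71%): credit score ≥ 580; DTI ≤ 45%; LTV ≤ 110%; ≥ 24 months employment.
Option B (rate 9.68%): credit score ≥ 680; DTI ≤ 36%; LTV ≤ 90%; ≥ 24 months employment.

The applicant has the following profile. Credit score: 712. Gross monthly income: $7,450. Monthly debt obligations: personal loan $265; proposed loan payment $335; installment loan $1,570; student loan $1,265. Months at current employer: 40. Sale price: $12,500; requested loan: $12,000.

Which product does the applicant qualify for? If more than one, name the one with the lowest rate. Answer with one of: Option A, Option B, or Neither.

Neither

Total debts = (265 + 335 + 1,570 + 1,265) = 3,435; DTI = 3,435/7,450 = 46.1%.
LTV = 12,000/12,500 = 96%.
Option A: score 712 ≥ 580; DTI 46.1% > 45%; LTV 96% ≤ 110%; employment 40 ≥ 24 mo → does not qualify.
Option B: score 712 ≥ 680; DTI 46.1% > 36%; LTV 96% > 90%; employment 40 ≥ 24 mo → does not qualify.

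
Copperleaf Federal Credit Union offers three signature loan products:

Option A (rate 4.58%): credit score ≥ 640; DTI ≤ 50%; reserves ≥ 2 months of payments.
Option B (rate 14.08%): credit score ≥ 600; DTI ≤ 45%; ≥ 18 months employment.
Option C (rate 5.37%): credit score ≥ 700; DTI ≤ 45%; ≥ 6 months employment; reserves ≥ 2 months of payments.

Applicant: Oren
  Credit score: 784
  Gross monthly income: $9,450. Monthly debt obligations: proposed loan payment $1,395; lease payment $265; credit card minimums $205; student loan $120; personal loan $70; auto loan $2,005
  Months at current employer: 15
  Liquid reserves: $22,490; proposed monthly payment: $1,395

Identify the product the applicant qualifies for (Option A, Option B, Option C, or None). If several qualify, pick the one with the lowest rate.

Total debts = (1,395 + 265 + 205 + 120 + 70 + 2,005) = 4,060; DTI = 4,060/9,450 = 43%.
Reserves = 22,490/1,395 = 16.1 months.
Option A: score 784 ≥ 640; DTI 43% ≤ 50%; reserves 16.1 ≥ 2 mo → qualifies.
Option B: score 784 ≥ 600; DTI 43% ≤ 45%; employment 15 < 18 mo → does not qualify.
Option C: score 784 ≥ 700; DTI 43% ≤ 45%; employment 15 ≥ 6 mo; reserves 16.1 ≥ 2 mo → qualifies.
Qualifying: Option A, Option C. Lowest rate is 4.58% → Option A.

Option A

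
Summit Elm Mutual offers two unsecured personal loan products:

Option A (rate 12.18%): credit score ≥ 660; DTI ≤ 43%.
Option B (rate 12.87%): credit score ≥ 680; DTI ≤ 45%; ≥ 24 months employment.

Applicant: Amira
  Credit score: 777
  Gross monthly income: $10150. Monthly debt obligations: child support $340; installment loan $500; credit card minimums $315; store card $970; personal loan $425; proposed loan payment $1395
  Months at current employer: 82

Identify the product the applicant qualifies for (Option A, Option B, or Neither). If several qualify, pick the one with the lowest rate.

Option A

Total debts = (340 + 500 + 315 + 970 + 425 + 1,395) = 3,945; DTI = 3,945/10,150 = 38.9%.
Option A: score 777 ≥ 660; DTI 38.9% ≤ 43% → qualifies.
Option B: score 777 ≥ 680; DTI 38.9% ≤ 45%; employment 82 ≥ 24 mo → qualifies.
Qualifying: Option A, Option B. Lowest rate is 12.18% → Option A.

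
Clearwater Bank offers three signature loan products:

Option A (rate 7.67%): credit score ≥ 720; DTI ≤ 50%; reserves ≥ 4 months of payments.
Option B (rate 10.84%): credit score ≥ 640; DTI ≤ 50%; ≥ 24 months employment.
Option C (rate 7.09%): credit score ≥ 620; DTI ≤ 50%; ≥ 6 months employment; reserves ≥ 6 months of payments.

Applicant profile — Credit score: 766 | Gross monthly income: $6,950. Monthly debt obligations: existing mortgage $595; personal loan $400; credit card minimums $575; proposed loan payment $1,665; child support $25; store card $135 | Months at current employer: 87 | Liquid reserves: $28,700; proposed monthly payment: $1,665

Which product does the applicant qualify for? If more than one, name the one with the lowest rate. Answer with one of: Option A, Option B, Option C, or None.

Total debts = (595 + 400 + 575 + 1,665 + 25 + 135) = 3,395; DTI = 3,395/6,950 = 48.8%.
Reserves = 28,700/1,665 = 17.2 months.
Option A: score 766 ≥ 720; DTI 48.8% ≤ 50%; reserves 17.2 ≥ 4 mo → qualifies.
Option B: score 766 ≥ 640; DTI 48.8% ≤ 50%; employment 87 ≥ 24 mo → qualifies.
Option C: score 766 ≥ 620; DTI 48.8% ≤ 50%; employment 87 ≥ 6 mo; reserves 17.2 ≥ 6 mo → qualifies.
Qualifying: Option A, Option B, Option C. Lowest rate is 7.09% → Option C.

Option C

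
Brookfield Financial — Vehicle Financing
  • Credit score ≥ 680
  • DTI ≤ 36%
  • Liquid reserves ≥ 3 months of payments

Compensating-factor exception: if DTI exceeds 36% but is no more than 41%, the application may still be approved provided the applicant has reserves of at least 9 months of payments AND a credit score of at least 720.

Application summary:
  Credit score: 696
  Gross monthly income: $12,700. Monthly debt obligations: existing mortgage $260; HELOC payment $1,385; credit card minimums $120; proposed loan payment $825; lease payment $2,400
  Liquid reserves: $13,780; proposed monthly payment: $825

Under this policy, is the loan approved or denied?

Denied

Credit score 696 ≥ 680 (meets base)
Total debts = (260 + 1,385 + 120 + 825 + 2,400) = 4,990. DTI: 4,990 ÷ 12,700 = 39.3%, over the 36% base limit.
Reserves: 13,780 ÷ 825 = 16.7 months (meets 3-month minimum)
39.3% falls in the override range (36%–41%), so the compensating-factor test applies.
Reserves 16.7 ≥ 9 months; credit score 696 < 720.
Compensating-factor requirement not fully met.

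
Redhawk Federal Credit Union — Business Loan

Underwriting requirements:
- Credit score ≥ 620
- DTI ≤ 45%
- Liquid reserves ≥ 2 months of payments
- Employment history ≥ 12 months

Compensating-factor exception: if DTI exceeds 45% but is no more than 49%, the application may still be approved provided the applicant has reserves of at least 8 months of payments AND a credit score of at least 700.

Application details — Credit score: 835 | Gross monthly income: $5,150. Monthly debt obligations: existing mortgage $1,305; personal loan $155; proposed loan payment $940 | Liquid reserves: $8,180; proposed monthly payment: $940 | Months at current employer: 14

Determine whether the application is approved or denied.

Credit score 835 ≥ 620 (meets base)
Total debts = (1,305 + 155 + 940) = 2,400. DTI = 2,400/5,150 = 46.6% > 45% — standard DTI limit exceeded.
Reserves: 8,180 ÷ 940 = 8.7 months (meets 2-month minimum)
Employment 14 ≥ 12 months
DTI 46.6% is within the 45%–49% exception band; checking compensating factors.
Override check — reserves: 8.7 mo (ok); score: 835 (ok).
Both compensating conditions met → exception applies.

Approved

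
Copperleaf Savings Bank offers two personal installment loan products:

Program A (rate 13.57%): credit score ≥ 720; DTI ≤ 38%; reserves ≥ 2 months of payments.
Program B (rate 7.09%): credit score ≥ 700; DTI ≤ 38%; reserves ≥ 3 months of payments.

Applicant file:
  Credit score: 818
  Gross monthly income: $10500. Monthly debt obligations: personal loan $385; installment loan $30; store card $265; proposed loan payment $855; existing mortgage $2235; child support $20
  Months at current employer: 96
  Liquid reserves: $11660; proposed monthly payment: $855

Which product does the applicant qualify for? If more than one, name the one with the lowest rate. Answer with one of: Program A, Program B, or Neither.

Total debts = (385 + 30 + 265 + 855 + 2,235 + 20) = 3,790; DTI = 3,790/10,500 = 36.1%.
Reserves = 11,660/855 = 13.6 months.
Program A: score 818 ≥ 720; DTI 36.1% ≤ 38%; reserves 13.6 ≥ 2 mo → qualifies.
Program B: score 818 ≥ 700; DTI 36.1% ≤ 38%; reserves 13.6 ≥ 3 mo → qualifies.
Qualifying: Program A, Program B. Lowest rate is 7.09% → Program B.

Program B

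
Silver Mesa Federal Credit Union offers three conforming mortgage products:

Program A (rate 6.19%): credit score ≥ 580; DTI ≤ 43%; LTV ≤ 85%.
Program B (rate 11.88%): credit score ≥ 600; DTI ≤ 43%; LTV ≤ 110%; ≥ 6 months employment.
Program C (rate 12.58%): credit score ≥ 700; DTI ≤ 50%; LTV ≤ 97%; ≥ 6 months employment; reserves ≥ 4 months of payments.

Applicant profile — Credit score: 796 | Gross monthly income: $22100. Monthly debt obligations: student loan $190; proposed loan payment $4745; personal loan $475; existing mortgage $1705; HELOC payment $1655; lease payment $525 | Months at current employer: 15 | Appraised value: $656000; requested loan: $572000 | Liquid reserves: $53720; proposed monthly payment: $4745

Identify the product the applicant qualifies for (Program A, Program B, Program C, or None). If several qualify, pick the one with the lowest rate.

Program B

Total debts = (190 + 4,745 + 475 + 1,705 + 1,655 + 525) = 9,295; DTI = 9,295/22,100 = 42.1%.
LTV = 572,000/656,000 = 87.2%.
Reserves = 53,720/4,745 = 11.3 months.
Program A: score 796 ≥ 580; DTI 42.1% ≤ 43%; LTV 87.2% > 85% → does not qualify.
Program B: score 796 ≥ 600; DTI 42.1% ≤ 43%; LTV 87.2% ≤ 110%; employment 15 ≥ 6 mo → qualifies.
Program C: score 796 ≥ 700; DTI 42.1% ≤ 50%; LTV 87.2% ≤ 97%; employment 15 ≥ 6 mo; reserves 11.3 ≥ 4 mo → qualifies.
Qualifying: Program B, Program C. Lowest rate is 11.88% → Program B.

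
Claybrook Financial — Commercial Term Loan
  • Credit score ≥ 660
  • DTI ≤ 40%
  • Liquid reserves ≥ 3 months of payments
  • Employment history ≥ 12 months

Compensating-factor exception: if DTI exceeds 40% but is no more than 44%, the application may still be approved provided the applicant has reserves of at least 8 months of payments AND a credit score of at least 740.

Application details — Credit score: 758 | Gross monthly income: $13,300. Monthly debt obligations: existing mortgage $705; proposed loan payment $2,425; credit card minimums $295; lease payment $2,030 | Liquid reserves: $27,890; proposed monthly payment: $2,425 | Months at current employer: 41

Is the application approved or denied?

Credit score 758 ≥ 660 (meets base)
Total debts = (705 + 2,425 + 295 + 2,030) = 5,455. DTI = 5,455/13,300 = 41% > 40% — standard DTI limit exceeded.
Reserves: 27,890 ÷ 2,425 = 11.5 months (meets 3-month minimum)
Employment 41 ≥ 12 months
41% falls in the override range (40%–44%), so the compensating-factor test applies.
Override check — reserves: 11.5 mo (ok); score: 758 (ok).
Both compensating conditions met → exception applies.

Approved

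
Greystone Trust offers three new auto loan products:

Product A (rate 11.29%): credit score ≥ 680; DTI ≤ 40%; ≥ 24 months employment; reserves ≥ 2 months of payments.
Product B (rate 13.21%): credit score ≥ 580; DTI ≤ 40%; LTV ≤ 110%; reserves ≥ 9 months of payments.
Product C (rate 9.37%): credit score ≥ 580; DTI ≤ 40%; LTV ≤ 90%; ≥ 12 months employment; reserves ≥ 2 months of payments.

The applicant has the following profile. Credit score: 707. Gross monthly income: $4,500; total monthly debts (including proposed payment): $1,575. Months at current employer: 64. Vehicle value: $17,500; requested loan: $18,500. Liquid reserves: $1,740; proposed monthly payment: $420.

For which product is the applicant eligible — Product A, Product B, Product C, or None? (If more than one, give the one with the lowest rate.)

Product A

DTI = 1,575/4,500 = 35%.
LTV = 18,500/17,500 = 105.7%.
Reserves = 1,740/420 = 4.1 months.
Product A: score 707 ≥ 680; DTI 35% ≤ 40%; employment 64 ≥ 24 mo; reserves 4.1 ≥ 2 mo → qualifies.
Product B: score 707 ≥ 580; DTI 35% ≤ 40%; LTV 105.7% ≤ 110%; reserves 4.1 < 9 mo → does not qualify.
Product C: score 707 ≥ 580; DTI 35% ≤ 40%; LTV 105.7% > 90%; employment 64 ≥ 12 mo; reserves 4.1 ≥ 2 mo → does not qualify.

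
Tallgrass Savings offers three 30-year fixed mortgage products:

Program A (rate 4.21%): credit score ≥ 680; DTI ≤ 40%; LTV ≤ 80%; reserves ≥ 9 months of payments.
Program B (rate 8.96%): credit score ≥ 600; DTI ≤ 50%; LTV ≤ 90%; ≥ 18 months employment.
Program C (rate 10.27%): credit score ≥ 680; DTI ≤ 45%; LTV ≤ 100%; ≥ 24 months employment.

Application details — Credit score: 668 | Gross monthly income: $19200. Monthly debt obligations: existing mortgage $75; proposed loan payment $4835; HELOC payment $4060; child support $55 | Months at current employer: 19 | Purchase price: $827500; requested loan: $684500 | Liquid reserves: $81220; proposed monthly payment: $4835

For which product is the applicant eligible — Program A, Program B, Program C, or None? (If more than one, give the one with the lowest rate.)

Total debts = (75 + 4,835 + 4,060 + 55) = 9,025; DTI = 9,025/19,200 = 47%.
LTV = 684,500/827,500 = 82.7%.
Reserves = 81,220/4,835 = 16.8 months.
Program A: score 668 < 680; DTI 47% > 40%; LTV 82.7% > 80%; reserves 16.8 ≥ 9 mo → does not qualify.
Program B: score 668 ≥ 600; DTI 47% ≤ 50%; LTV 82.7% ≤ 90%; employment 19 ≥ 18 mo → qualifies.
Program C: score 668 < 680; DTI 47% > 45%; LTV 82.7% ≤ 100%; employment 19 < 24 mo → does not qualify.

Program B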